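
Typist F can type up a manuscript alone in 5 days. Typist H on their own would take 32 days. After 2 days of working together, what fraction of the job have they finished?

Combined rate: 1/5 + 1/32 = (32 + 5)/160 = 37/160 per day.
In 2 days they complete 2·37/160 = 37/80 of the job.

37/80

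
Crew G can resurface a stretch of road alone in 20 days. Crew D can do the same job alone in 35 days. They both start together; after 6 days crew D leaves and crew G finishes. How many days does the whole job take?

116/7 days

In the first 6 days the combined rate is 11/140, so 33/70 of the job is done, leaving 37/70.
After crew D leaves the rate is 1/20 per day; the remaining 37/70 takes 74/7 days.
Total = 6 + 74/7 = 116/7 days.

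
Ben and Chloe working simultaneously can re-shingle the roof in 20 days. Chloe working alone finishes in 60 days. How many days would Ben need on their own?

Combined rate is 1/20 per day.
Known contribution: 1/60 per day.
So Ben's rate is 1/20 − 1/60 = 1/30, meaning 30 days alone.

30 days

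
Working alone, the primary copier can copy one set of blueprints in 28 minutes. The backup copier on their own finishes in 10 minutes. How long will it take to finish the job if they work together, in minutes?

140/19 minutes

Combined rate: 1/28 + 1/10 = (5 + 14)/140 = 19/140 per minute.
Time = 1 ÷ (19/140) = 140/19 minutes.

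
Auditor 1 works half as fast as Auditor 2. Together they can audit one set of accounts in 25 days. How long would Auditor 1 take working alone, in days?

Let Auditor 2's rate be r; then Auditor 1's rate is (1/2)r, so together (1/2 + 1)r = (3/2)r = 1/25.
Thus r = 2/75 per day.
Auditor 2 alone: 75/2 days; Auditor 1 alone: 75 days.

75 days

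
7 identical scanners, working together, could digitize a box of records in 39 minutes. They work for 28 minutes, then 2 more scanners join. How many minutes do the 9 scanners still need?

77/9 minutes

One scanner does 1/273 of the job per minute.
After 28 minutes with 7 scanners, 28/39 is done (11/39 left).
With 9 scanners the rate is 9/273 = 3/91, so the rest takes 11/39 ÷ 3/91 = 77/9 minutes.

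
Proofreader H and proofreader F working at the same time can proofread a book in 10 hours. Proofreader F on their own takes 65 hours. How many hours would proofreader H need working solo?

130/11 hours

Combined rate is 1/10 per hour.
Known contribution: 1/65 per hour.
So proofreader H's rate is 1/10 − 1/65 = 11/130, meaning 130/11 hours alone.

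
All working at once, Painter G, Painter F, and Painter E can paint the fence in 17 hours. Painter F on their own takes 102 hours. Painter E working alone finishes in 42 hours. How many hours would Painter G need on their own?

119/3 hours

Combined rate is 1/17 per hour.
Known contribution: 1/102 + 1/42 = (7 + 17)/714 = 24/714 = 4/119 per hour.
So Painter G's rate is 1/17 − 4/119 = 3/119, meaning 119/3 hours alone.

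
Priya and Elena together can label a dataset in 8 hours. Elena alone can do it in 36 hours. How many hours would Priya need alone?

72/7 hours

Combined rate is 1/8 per hour.
Known contribution: 1/36 per hour.
So Priya's rate is 1/8 − 1/36 = 7/72, meaning 72/7 hours alone.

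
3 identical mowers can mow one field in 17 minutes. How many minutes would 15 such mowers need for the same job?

17/5 minutes

Total work is 3·17 = 51 mower-minutes.
With 15 mowers: 51/15 = 17/5 minutes.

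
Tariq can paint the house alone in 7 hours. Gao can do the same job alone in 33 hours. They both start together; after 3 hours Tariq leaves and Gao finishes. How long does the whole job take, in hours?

132/7 hours

In the first 3 hours the combined rate is 40/231, so 40/77 of the job is done, leaving 37/77.
After Tariq leaves the rate is 1/33 per hour; the remaining 37/77 takes 111/7 hours.
Total = 3 + 111/7 = 132/7 hours.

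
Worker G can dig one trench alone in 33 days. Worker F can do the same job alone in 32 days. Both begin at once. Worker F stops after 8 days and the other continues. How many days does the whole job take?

In the first 8 days the combined rate is 65/1056, so 65/132 of the job is done, leaving 67/132.
After Worker F leaves the rate is 1/33 per day; the remaining 67/132 takes 67/4 days.
Total = 8 + 67/4 = 99/4 days.

99/4 days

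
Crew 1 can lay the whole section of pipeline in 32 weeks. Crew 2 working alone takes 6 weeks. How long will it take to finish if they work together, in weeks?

96/19 weeks

With two workers the combined time is the product over the sum: 32·6/(32+6) = 192/38 = 96/19 weeks.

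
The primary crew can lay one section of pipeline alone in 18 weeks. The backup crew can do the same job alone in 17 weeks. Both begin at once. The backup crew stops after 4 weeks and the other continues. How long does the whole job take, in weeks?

In the first 4 weeks the combined rate is 35/306, so 70/153 of the job is done, leaving 83/153.
After the backup crew leaves the rate is 1/18 per week; the remaining 83/153 takes 166/17 weeks.
Total = 4 + 166/17 = 234/17 weeks.

234/17 weeks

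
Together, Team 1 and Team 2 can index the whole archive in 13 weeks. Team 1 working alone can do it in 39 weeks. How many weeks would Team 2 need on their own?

Combined rate is 1/13 per week.
Known contribution: 1/39 per week.
So Team 2's rate is 1/13 − 1/39 = 2/39, meaning 39/2 weeks alone.

39/2 weeks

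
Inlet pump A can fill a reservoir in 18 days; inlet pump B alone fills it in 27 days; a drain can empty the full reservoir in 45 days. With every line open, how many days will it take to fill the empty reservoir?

Net rate = 1/18 + 1/27 − 1/45 = (15 + 10 − 6)/270 = 19/270 per day.
Filling time = 1 ÷ (19/270) = 270/19 days.

270/19 days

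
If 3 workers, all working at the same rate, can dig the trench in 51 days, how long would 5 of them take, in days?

153/5 days

Total work is 3·51 = 153 worker-days.
With 5 workers: 153/5 days.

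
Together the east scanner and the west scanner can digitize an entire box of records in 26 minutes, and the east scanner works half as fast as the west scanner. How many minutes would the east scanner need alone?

78 minutes

Let the west scanner's rate be r; then the east scanner's rate is (1/2)r, so together (1/2 + 1)r = (3/2)r = 1/26.
Thus r = 1/39 per minute.
The west scanner alone: 39 minutes; the east scanner alone: 78 minutes.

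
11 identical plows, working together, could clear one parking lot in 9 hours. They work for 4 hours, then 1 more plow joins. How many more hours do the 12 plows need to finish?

One plow does 1/99 of the job per hour.
After 4 hours with 11 plows, 4/9 is done (5/9 left).
With 12 plows the rate is 12/99 = 4/33, so the rest takes 5/9 ÷ 4/33 = 55/12 hours.

55/12 hours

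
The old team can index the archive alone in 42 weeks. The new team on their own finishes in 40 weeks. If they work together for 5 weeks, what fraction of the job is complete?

Combined rate: 1/42 + 1/40 = (20 + 21)/840 = 41/840 per week.
In 5 weeks they complete 5·41/840 = 41/168 of the job.

41/168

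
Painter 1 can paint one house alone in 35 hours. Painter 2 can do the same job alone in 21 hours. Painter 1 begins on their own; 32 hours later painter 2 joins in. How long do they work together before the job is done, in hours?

In the first 32 hours painter 1 alone does 32/35 of the job, leaving 3/35.
Once everyone is working, combined rate: 1/35 + 1/21 = (3 + 5)/105 = 8/105 per hour.
Remaining 3/35 at 8/105 per hour takes 9/8 hours.

9/8 hours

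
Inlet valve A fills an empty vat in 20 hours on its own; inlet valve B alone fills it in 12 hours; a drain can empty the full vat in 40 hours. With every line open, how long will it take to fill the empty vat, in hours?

120/13 hours

Net rate = 1/20 + 1/12 − 1/40 = (6 + 10 − 3)/120 = 13/120 per hour.
Filling time = 1 ÷ (13/120) = 120/13 hours.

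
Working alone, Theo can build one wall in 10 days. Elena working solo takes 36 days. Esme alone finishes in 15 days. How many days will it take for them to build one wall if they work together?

Combined rate: 1/10 + 1/36 + 1/15 = (18 + 5 + 12)/180 = 35/180 = 7/36 per day.
Time = 1 ÷ (7/36) = 36/7 days.

36/7 days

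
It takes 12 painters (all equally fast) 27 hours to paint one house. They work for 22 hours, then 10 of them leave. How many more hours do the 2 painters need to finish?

30 hours

One painter does 1/324 of the job per hour.
After 22 hours with 12 painters, 22/27 is done (5/27 left).
With 2 painters the rate is 2/324 = 1/162, so the rest takes 5/27 ÷ 1/162 = 30 hours.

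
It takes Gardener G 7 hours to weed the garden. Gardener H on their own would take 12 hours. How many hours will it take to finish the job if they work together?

84/19 hours

Combined rate: 1/7 + 1/12 = (12 + 7)/84 = 19/84 per hour.
Time = 1 ÷ (19/84) = 84/19 hours.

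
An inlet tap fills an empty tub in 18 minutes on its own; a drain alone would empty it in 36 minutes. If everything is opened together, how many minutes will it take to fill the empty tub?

36 minutes

Net rate = 1/18 − 1/36 = (2 − 1)/36 = 1/36 per minute.
Filling time = 1 ÷ (1/36) = 36 minutes.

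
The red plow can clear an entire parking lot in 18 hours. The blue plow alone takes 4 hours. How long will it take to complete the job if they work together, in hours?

With two workers the combined time is the product over the sum: 18·4/(18+4) = 72/22 = 36/11 hours.

36/11 hours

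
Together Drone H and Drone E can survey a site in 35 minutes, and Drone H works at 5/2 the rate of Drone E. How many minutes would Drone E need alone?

Let Drone E's rate be r; then Drone H's rate is (5/2)r, so together (5/2 + 1)r = (7/2)r = 1/35.
Thus r = 2/245 per minute.
Drone E alone: 245/2 minutes; Drone H alone: 49 minutes.

245/2 minutes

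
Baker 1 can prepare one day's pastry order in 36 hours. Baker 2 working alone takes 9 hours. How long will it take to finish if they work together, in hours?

Combined rate: 1/36 + 1/9 = (1 + 4)/36 = 5/36 per hour.
Time = 1 ÷ (5/36) = 36/5 hours.

36/5 hours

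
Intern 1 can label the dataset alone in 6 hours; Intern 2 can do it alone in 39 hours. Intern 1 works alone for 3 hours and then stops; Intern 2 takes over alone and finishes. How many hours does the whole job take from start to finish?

45/2 hours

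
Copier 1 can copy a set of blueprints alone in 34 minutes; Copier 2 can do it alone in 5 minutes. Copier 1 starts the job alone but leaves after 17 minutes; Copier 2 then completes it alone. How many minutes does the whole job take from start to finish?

In 17 minutes Copier 1 does 17/34 = 1/2 of the job, leaving 1/2.
Copier 2 works at 1/5 per minute, so finishing takes 1/2 ÷ 1/5 = 5/2 minutes.
Total time = 17 + 5/2 = 39/2 minutes.

39/2 minutes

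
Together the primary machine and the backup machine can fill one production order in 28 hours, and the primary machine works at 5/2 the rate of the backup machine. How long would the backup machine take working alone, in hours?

98 hours

Let the backup machine's rate be r; then the primary machine's rate is (5/2)r, so together (5/2 + 1)r = (7/2)r = 1/28.
Thus r = 1/98 per hour.
The backup machine alone: 98 hours; the primary machine alone: 196/5 hours.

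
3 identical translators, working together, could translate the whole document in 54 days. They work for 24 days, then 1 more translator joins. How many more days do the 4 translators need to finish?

One translator does 1/162 of the job per day.
After 24 days with 3 translators, 4/9 is done (5/9 left).
With 4 translators the rate is 4/162 = 2/81, so the rest takes 5/9 ÷ 2/81 = 45/2 days.

45/2 days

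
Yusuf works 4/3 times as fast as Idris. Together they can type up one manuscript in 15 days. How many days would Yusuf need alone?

Let Idris's rate be r; then Yusuf's rate is (4/3)r, so together (4/3 + 1)r = (7/3)r = 1/15.
Thus r = 1/35 per day.
Idris alone: 35 days; Yusuf alone: 105/4 days.

105/4 days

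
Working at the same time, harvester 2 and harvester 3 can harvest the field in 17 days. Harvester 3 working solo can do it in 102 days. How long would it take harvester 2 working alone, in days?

102/5 days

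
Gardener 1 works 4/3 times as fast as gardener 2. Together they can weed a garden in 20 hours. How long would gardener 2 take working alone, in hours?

140/3 hours

Let gardener 2's rate be r; then gardener 1's rate is (4/3)r, so together (4/3 + 1)r = (7/3)r = 1/20.
Thus r = 3/140 per hour.
Gardener 2 alone: 140/3 hours; gardener 1 alone: 35 hours.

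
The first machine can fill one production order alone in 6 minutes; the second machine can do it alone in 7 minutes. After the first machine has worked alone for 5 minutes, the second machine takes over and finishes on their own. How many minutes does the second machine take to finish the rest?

7/6 minutes

In 5 minutes the first machine does 5/6 of the job, leaving 1/6.
The second machine works at 1/7 per minute, so finishing takes 1/6 ÷ 1/7 = 7/6 minutes.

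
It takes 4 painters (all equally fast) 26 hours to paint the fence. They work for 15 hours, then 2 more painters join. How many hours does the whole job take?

67/3 hours

One painter does 1/104 of the job per hour.
After 15 hours with 4 painters, 15/26 is done (11/26 left).
With 6 painters the rate is 6/104 = 3/52, so the rest takes 11/26 ÷ 3/52 = 22/3 hours.
Total = 15 + 22/3 = 67/3 hours.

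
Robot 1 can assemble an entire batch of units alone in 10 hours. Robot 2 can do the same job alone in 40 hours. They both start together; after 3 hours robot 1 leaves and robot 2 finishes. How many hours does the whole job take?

28 hours

In the first 3 hours the combined rate is 1/8, so 3/8 of the job is done, leaving 5/8.
After robot 1 leaves the rate is 1/40 per hour; the remaining 5/8 takes 25 hours.
Total = 3 + 25 = 28 hours.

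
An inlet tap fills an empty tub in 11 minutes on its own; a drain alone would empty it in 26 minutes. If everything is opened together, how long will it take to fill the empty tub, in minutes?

286/15 minutes

Net rate = 1/11 − 1/26 = (26 − 11)/286 = 15/286 per minute.
Filling time = 1 ÷ (15/286) = 286/15 minutes.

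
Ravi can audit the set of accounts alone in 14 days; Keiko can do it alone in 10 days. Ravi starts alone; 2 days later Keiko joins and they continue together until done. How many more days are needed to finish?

5 days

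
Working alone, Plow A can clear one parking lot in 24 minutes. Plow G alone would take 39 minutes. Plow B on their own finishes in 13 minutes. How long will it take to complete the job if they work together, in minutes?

104/15 minutes

Combined rate: 1/24 + 1/39 + 1/13 = (13 + 8 + 24)/312 = 45/312 = 15/104 per minute.
Time = 1 ÷ (15/104) = 104/15 minutes.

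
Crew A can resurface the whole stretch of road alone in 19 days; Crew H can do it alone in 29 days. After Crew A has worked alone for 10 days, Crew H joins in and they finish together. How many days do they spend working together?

In 10 days Crew A does 10/19 of the job, leaving 9/19.
Crew A and Crew H together work at 48/551 per day, so finishing takes 9/19 ÷ 48/551 = 87/16 days.

87/16 days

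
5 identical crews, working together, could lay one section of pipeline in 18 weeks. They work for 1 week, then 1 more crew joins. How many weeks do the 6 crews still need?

One crew does 1/90 of the job per week.
After 1 week with 5 crews, 1/18 is done (17/18 left).
With 6 crews the rate is 6/90 = 1/15, so the rest takes 17/18 ÷ 1/15 = 85/6 weeks.

85/6 weeks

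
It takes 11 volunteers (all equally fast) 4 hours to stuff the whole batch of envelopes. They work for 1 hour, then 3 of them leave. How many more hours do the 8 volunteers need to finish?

33/8 hours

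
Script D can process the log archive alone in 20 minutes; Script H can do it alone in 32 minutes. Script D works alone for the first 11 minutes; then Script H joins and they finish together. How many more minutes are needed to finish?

In 11 minutes Script D does 11/20 of the job, leaving 9/20.
Script D and Script H together work at 13/160 per minute, so finishing takes 9/20 ÷ 13/160 = 72/13 minutes.

72/13 minutes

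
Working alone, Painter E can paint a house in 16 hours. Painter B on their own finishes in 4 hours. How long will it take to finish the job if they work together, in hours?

16/5 hours

Combined rate: 1/16 + 1/4 = (1 + 4)/16 = 5/16 per hour.
Time = 1 ÷ (5/16) = 16/5 hours.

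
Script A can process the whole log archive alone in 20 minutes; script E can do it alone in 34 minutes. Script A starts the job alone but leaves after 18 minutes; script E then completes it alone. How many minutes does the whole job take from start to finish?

107/5 minutes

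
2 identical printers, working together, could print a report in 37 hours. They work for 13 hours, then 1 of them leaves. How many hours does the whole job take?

One printer does 1/74 of the job per hour.
After 13 hours with 2 printers, 13/37 is done (24/37 left).
With 1 printer the rate is 1/74, so the rest takes 24/37 ÷ 1/74 = 48 hours.
Total = 13 + 48 = 61 hours.

61 hours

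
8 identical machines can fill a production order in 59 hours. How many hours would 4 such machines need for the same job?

118 hours

Total work is 8·59 = 472 machine-hours.
With 4 machines: 472/4 = 118 hours.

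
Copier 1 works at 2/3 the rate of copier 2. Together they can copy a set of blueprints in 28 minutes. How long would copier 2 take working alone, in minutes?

Let copier 2's rate be r; then copier 1's rate is (2/3)r, so together (2/3 + 1)r = (5/3)r = 1/28.
Thus r = 3/140 per minute.
Copier 2 alone: 140/3 minutes; copier 1 alone: 70 minutes.

140/3 minutes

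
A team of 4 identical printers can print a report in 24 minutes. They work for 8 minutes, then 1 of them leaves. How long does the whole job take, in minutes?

One printer does 1/96 of the job per minute.
After 8 minutes with 4 printers, 1/3 is done (2/3 left).
With 3 printers the rate is 3/96 = 1/32, so the rest takes 2/3 ÷ 1/32 = 64/3 minutes.
Total = 8 + 64/3 = 88/3 minutes.

88/3 minutes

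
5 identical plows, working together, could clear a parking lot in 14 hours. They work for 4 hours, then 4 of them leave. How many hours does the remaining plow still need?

50 hours

One plow does 1/70 of the job per hour.
After 4 hours with 5 plows, 2/7 is done (5/7 left).
With 1 plow the rate is 1/70, so the rest takes 5/7 ÷ 1/70 = 50 hours.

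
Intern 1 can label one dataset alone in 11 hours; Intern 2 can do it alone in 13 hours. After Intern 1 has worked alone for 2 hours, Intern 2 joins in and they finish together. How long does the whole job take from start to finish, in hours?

55/8 hours

In 2 hours Intern 1 does 2/11 of the job, leaving 9/11.
Intern 1 and Intern 2 together work at 24/143 per hour, so finishing takes 9/11 ÷ 24/143 = 39/8 hours.
Total time = 2 + 39/8 = 55/8 hours.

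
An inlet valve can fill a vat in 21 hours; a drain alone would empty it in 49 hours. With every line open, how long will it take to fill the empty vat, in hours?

Net rate = 1/21 − 1/49 = (7 − 3)/147 = 4/147 per hour.
Filling time = 1 ÷ (4/147) = 147/4 hours.

147/4 hours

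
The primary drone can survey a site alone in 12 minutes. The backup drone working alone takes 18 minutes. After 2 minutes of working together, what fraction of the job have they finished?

Combined rate: 1/12 + 1/18 = (3 + 2)/36 = 5/36 per minute.
In 2 minutes they complete 2·5/36 = 5/18 of the job.

5/18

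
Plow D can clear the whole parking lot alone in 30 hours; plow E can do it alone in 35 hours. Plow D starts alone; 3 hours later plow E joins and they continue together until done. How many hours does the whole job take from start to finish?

228/13 hours

In 3 hours plow D does 3/30 = 1/10 of the job, leaving 9/10.
Plow D and plow E together work at 13/210 per hour, so finishing takes 9/10 ÷ 13/210 = 189/13 hours.
Total time = 3 + 189/13 = 228/13 hours.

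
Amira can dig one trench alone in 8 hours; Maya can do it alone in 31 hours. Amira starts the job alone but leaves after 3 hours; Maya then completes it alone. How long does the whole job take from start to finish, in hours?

179/8 hours

In 3 hours Amira does 3/8 of the job, leaving 5/8.
Maya works at 1/31 per hour, so finishing takes 5/8 ÷ 1/31 = 155/8 hours.
Total time = 3 + 155/8 = 179/8 hours.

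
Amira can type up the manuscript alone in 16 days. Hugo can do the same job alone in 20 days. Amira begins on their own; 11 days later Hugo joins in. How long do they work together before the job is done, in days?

25/9 days

In the first 11 days Amira alone does 11/16 of the job, leaving 5/16.
Once everyone is working, combined rate: 1/16 + 1/20 = (5 + 4)/80 = 9/80 per day.
Remaining 5/16 at 9/80 per day takes 25/9 days.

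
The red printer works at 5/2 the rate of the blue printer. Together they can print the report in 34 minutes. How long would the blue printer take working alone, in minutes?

Let the blue printer's rate be r; then the red printer's rate is (5/2)r, so together (5/2 + 1)r = (7/2)r = 1/34.
Thus r = 1/119 per minute.
The blue printer alone: 119 minutes; the red printer alone: 238/5 minutes.

119 minutes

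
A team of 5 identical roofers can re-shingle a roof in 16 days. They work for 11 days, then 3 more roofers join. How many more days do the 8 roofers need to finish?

One roofer does 1/80 of the job per day.
After 11 days with 5 roofers, 11/16 is done (5/16 left).
With 8 roofers the rate is 8/80 = 1/10, so the rest takes 5/16 ÷ 1/10 = 25/8 days.

25/8 days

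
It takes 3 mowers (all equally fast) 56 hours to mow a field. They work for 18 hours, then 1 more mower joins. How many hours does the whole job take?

93/2 hours

One mower does 1/168 of the job per hour.
After 18 hours with 3 mowers, 9/28 is done (19/28 left).
With 4 mowers the rate is 4/168 = 1/42, so the rest takes 19/28 ÷ 1/42 = 57/2 hours.
Total = 18 + 57/2 = 93/2 hours.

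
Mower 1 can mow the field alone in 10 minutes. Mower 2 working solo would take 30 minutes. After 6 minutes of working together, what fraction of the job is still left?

1/5

Combined rate: 1/10 + 1/30 = (3 + 1)/30 = 4/30 = 2/15 per minute.
In 6 minutes they complete 6·2/15 = 4/5 of the job.
So 1/5 remains.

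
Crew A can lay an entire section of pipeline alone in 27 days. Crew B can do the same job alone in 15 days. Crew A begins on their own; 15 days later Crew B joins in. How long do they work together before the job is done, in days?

30/7 days

In the first 15 days Crew A alone does 15/27 = 5/9 of the job, leaving 4/9.
Once everyone is working, combined rate: 1/27 + 1/15 = (5 + 9)/135 = 14/135 per day.
Remaining 4/9 at 14/135 per day takes 30/7 days.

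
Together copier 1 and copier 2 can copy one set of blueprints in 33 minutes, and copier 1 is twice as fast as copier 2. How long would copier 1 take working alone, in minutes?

99/2 minutes

Let copier 2's rate be r; then copier 1's rate is 2r, so together (2 + 1)r = 3r = 1/33.
Thus r = 1/99 per minute.
Copier 2 alone: 99 minutes; copier 1 alone: 99/2 minutes.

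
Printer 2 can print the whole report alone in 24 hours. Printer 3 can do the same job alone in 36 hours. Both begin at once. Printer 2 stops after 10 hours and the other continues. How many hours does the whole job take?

21 hours

In the first 10 hours the combined rate is 5/72, so 25/36 of the job is done, leaving 11/36.
After printer 2 leaves the rate is 1/36 per hour; the remaining 11/36 takes 11 hours.
Total = 10 + 11 = 21 hours.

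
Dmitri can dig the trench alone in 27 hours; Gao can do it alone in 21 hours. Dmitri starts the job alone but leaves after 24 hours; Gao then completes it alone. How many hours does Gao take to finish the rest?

7/3 hours

In 24 hours Dmitri does 24/27 = 8/9 of the job, leaving 1/9.
Gao works at 1/21 per hour, so finishing takes 1/9 ÷ 1/21 = 7/3 hours.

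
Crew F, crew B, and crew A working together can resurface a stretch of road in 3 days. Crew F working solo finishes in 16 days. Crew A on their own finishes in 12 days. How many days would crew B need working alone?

16/3 days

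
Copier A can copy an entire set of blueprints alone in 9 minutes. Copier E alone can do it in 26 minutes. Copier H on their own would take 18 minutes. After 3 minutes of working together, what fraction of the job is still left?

5/13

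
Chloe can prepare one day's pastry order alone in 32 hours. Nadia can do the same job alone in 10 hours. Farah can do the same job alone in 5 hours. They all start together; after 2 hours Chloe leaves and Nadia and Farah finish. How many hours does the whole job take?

25/8 hours

In the first 2 hours the combined rate is 53/160, so 53/80 of the job is done, leaving 27/80.
After Chloe leaves the rate is 3/10 per hour; the remaining 27/80 takes 9/8 hours.
Total = 2 + 9/8 = 25/8 hours.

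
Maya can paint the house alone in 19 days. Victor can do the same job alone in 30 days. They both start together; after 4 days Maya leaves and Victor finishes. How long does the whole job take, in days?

In the first 4 days the combined rate is 49/570, so 98/285 of the job is done, leaving 187/285.
After Maya leaves the rate is 1/30 per day; the remaining 187/285 takes 374/19 days.
Total = 4 + 374/19 = 450/19 days.

450/19 days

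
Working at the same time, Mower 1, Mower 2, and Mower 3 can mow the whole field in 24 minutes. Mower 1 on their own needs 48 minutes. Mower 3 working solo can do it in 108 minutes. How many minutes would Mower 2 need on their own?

432/5 minutes

Combined rate is 1/24 per minute.
Known contribution: 1/48 + 1/108 = (9 + 4)/432 = 13/432 per minute.
So Mower 2's rate is 1/24 − 13/432 = 5/432, meaning 432/5 minutes alone.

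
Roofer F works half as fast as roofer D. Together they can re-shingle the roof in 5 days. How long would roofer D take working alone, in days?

Let roofer D's rate be r; then roofer F's rate is (1/2)r, so together (1/2 + 1)r = (3/2)r = 1/5.
Thus r = 2/15 per day.
Roofer D alone: 15/2 days; roofer F alone: 15 days.

15/2 days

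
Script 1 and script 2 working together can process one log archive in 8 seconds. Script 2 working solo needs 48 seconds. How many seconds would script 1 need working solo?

48/5 seconds

Combined rate is 1/8 per second.
Known contribution: 1/48 per second.
So script 1's rate is 1/8 − 1/48 = 5/48, meaning 48/5 seconds alone.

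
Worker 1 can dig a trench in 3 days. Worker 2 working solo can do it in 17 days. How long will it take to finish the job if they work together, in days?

51/20 days

With two workers the combined time is the product over the sum: 3·17/(3+17) = 51/20 days.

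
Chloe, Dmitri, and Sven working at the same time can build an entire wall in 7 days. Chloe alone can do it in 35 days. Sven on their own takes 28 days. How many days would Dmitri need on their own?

140/11 days

Combined rate is 1/7 per day.
Known contribution: 1/35 + 1/28 = (4 + 5)/140 = 9/140 per day.
So Dmitri's rate is 1/7 − 9/140 = 11/140, meaning 140/11 days alone.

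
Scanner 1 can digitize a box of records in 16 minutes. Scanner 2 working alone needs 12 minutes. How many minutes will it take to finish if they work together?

48/7 minutes

With two workers the combined time is the product over the sum: 16·12/(16+12) = 192/28 = 48/7 minutes.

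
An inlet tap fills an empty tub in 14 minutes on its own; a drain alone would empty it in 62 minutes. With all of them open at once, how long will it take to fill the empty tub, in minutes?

Net rate = 1/14 − 1/62 = (31 − 7)/434 = 24/434 = 12/217 per minute.
Filling time = 1 ÷ (12/217) = 217/12 minutes.

217/12 minutes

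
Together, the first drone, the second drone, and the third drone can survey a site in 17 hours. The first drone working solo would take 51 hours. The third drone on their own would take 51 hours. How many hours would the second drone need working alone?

51 hours

Combined rate is 1/17 per hour.
Known contribution: 1/51 + 1/51 = (1 + 1)/51 = 2/51 per hour.
So the second drone's rate is 1/17 − 2/51 = 1/51, meaning 51 hours alone.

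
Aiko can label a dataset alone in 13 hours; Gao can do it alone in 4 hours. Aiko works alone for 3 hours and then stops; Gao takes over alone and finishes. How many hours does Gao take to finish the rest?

In 3 hours Aiko does 3/13 of the job, leaving 10/13.
Gao works at 1/4 per hour, so finishing takes 10/13 ÷ 1/4 = 40/13 hours.

40/13 hours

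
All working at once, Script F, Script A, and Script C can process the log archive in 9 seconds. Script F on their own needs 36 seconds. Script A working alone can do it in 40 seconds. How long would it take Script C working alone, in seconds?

Combined rate is 1/9 per second.
Known contribution: 1/36 + 1/40 = (10 + 9)/360 = 19/360 per second.
So Script C's rate is 1/9 − 19/360 = 7/120, meaning 120/7 seconds alone.

120/7 seconds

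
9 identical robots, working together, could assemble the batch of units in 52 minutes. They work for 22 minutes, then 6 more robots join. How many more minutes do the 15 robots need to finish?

One robot does 1/468 of the job per minute.
After 22 minutes with 9 robots, 11/26 is done (15/26 left).
With 15 robots the rate is 15/468 = 5/156, so the rest takes 15/26 ÷ 5/156 = 18 minutes.

18 minutes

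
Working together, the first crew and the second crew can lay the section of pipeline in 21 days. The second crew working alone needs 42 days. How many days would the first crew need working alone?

Combined rate is 1/21 per day.
Known contribution: 1/42 per day.
So the first crew's rate is 1/21 − 1/42 = 1/42, meaning 42 days alone.

42 days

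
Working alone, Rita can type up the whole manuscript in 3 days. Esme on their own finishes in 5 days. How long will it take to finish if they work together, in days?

15/8 days

Combined rate: 1/3 + 1/5 = (5 + 3)/15 = 8/15 per day.
Time = 1 ÷ (8/15) = 15/8 days.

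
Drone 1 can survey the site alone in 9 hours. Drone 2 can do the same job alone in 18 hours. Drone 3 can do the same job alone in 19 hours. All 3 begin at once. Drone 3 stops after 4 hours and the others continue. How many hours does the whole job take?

90/19 hours

In the first 4 hours the combined rate is 25/114, so 50/57 of the job is done, leaving 7/57.
After drone 3 leaves the rate is 1/6 per hour; the remaining 7/57 takes 14/19 hours.
Total = 4 + 14/19 = 90/19 hours.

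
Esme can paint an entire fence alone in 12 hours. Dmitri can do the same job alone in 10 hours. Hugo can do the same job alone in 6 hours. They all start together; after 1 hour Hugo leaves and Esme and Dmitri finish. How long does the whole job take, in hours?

In the first 1 hour the combined rate is 7/20, so 7/20 of the job is done, leaving 13/20.
After Hugo leaves the rate is 11/60 per hour; the remaining 13/20 takes 39/11 hours.
Total = 1 + 39/11 = 50/11 hours.

50/11 hours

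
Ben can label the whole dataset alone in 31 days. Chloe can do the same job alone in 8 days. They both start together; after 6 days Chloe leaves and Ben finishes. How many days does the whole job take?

In the first 6 days the combined rate is 39/248, so 117/124 of the job is done, leaving 7/124.
After Chloe leaves the rate is 1/31 per day; the remaining 7/124 takes 7/4 days.
Total = 6 + 7/4 = 31/4 days.

31/4 days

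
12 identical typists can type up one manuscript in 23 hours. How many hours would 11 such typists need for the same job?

Total work is 12·23 = 276 typist-hours.
With 11 typists: 276/11 hours.

276/11 hours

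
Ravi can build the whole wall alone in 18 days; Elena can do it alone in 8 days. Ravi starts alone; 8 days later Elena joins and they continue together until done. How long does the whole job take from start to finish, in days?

144/13 days

In 8 days Ravi does 8/18 = 4/9 of the job, leaving 5/9.
Ravi and Elena together work at 13/72 per day, so finishing takes 5/9 ÷ 13/72 = 40/13 days.
Total time = 8 + 40/13 = 144/13 days.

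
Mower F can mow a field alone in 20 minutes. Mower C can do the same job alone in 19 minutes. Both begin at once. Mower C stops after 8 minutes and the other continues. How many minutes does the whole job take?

220/19 minutes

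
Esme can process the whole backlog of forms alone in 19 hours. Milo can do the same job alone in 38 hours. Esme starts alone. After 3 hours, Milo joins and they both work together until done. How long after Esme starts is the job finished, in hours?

In the first 3 hours Esme alone does 3/19 of the job, leaving 16/19.
Once everyone is working, combined rate: 1/19 + 1/38 = (2 + 1)/38 = 3/38 per hour.
Remaining 16/19 at 3/38 per hour takes 32/3 hours.
Total from the start = 3 + 32/3 = 41/3 hours.

41/3 hours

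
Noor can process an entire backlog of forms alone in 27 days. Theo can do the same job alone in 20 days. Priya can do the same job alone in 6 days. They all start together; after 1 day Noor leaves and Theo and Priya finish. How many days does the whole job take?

In the first 1 day the combined rate is 137/540, so 137/540 of the job is done, leaving 403/540.
After Noor leaves the rate is 13/60 per day; the remaining 403/540 takes 31/9 days.
Total = 1 + 31/9 = 40/9 days.

40/9 days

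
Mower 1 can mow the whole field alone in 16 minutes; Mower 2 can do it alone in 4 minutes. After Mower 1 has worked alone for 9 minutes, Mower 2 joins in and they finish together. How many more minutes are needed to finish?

7/5 minutes

In 9 minutes Mower 1 does 9/16 of the job, leaving 7/16.
Mower 1 and Mower 2 together work at 5/16 per minute, so finishing takes 7/16 ÷ 5/16 = 7/5 minutes.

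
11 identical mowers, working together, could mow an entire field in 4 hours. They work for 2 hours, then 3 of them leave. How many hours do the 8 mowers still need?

11/4 hours

One mower does 1/44 of the job per hour.
After 2 hours with 11 mowers, 1/2 is done (1/2 left).
With 8 mowers the rate is 8/44 = 2/11, so the rest takes 1/2 ÷ 2/11 = 11/4 hours.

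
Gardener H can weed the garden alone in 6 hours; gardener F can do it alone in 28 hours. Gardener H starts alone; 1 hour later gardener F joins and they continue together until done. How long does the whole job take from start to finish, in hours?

87/17 hours

In 1 hour gardener H does 1/6 of the job, leaving 5/6.
Gardener H and gardener F together work at 17/84 per hour, so finishing takes 5/6 ÷ 17/84 = 70/17 hours.
Total time = 1 + 70/17 = 87/17 hours.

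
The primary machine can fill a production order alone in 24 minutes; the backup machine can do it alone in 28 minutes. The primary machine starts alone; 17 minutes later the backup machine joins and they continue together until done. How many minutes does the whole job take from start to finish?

270/13 minutes

In 17 minutes the primary machine does 17/24 of the job, leaving 7/24.
The primary machine and the backup machine together work at 13/168 per minute, so finishing takes 7/24 ÷ 13/168 = 49/13 minutes.
Total time = 17 + 49/13 = 270/13 minutes.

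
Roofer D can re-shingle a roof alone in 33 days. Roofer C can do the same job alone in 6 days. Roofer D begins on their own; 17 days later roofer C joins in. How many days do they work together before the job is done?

32/13 days

In the first 17 days roofer D alone does 17/33 of the job, leaving 16/33.
Once everyone is working, combined rate: 1/33 + 1/6 = (2 + 11)/66 = 13/66 per day.
Remaining 16/33 at 13/66 per day takes 32/13 days.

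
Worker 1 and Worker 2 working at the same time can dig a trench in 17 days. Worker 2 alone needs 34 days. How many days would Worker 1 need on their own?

Combined rate is 1/17 per day.
Known contribution: 1/34 per day.
So Worker 1's rate is 1/17 − 1/34 = 1/34, meaning 34 days alone.

34 days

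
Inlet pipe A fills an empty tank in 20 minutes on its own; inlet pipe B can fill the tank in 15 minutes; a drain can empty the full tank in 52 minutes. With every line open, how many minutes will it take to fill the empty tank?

Net rate = 1/20 + 1/15 − 1/52 = (39 + 52 − 15)/780 = 76/780 = 19/195 per minute.
Filling time = 1 ÷ (19/195) = 195/19 minutes.

195/19 minutes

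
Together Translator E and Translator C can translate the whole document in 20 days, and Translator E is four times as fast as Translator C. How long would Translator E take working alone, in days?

25 days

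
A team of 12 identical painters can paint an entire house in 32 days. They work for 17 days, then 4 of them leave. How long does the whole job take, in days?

One painter does 1/384 of the job per day.
After 17 days with 12 painters, 17/32 is done (15/32 left).
With 8 painters the rate is 8/384 = 1/48, so the rest takes 15/32 ÷ 1/48 = 45/2 days.
Total = 17 + 45/2 = 79/2 days.

79/2 days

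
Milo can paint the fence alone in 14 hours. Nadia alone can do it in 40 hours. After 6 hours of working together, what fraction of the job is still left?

Combined rate: 1/14 + 1/40 = (20 + 7)/280 = 27/280 per hour.
In 6 hours they complete 6·27/280 = 81/140 of the job.
So 59/140 remains.

59/140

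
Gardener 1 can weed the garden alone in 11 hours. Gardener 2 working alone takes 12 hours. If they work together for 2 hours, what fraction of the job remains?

Combined rate: 1/11 + 1/12 = (12 + 11)/132 = 23/132 per hour.
In 2 hours they complete 2·23/132 = 23/66 of the job.
So 43/66 remains.

43/66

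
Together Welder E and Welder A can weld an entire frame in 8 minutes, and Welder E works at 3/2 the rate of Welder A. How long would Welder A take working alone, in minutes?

Let Welder A's rate be r; then Welder E's rate is (3/2)r, so together (3/2 + 1)r = (5/2)r = 1/8.
Thus r = 1/20 per minute.
Welder A alone: 20 minutes; Welder E alone: 40/3 minutes.

20 minutes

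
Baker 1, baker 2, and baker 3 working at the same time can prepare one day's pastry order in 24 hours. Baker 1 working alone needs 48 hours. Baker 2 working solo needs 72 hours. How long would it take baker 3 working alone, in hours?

Combined rate is 1/24 per hour.
Known contribution: 1/48 + 1/72 = (3 + 2)/144 = 5/144 per hour.
So baker 3's rate is 1/24 − 5/144 = 1/144, meaning 144 hours alone.

144 hours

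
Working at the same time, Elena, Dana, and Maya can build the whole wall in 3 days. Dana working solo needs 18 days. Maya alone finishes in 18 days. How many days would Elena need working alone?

Combined rate is 1/3 per day.
Known contribution: 1/18 + 1/18 = (1 + 1)/18 = 2/18 = 1/9 per day.
So Elena's rate is 1/3 − 1/9 = 2/9, meaning 9/2 days alone.

9/2 days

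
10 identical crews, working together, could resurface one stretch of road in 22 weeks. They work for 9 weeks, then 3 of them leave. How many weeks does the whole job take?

193/7 weeks

One crew does 1/220 of the job per week.
After 9 weeks with 10 crews, 9/22 is done (13/22 left).
With 7 crews the rate is 7/220, so the rest takes 13/22 ÷ 7/220 = 130/7 weeks.
Total = 9 + 130/7 = 193/7 weeks.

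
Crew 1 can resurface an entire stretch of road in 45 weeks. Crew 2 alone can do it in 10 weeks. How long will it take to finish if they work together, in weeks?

90/11 weeks

Combined rate: 1/45 + 1/10 = (2 + 9)/90 = 11/90 per week.
Time = 1 ÷ (11/90) = 90/11 weeks.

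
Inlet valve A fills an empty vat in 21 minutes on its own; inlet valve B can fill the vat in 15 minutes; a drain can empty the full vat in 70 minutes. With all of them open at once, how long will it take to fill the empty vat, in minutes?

10 minutes

Net rate = 1/21 + 1/15 − 1/70 = (10 + 14 − 3)/210 = 21/210 = 1/10 per minute.
Filling time = 1 ÷ (1/10) = 10 minutes.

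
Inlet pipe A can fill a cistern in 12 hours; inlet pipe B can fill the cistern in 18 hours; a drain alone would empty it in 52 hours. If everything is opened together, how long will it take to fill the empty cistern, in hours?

117/14 hours

Net rate = 1/12 + 1/18 − 1/52 = (39 + 26 − 9)/468 = 56/468 = 14/117 per hour.
Filling time = 1 ÷ (14/117) = 117/14 hours.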